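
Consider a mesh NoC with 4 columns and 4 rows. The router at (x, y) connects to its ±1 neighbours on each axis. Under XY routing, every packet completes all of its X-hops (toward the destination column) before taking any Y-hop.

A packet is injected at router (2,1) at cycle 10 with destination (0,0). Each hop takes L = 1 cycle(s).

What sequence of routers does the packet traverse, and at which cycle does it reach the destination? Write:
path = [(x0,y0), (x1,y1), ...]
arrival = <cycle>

path = [(2,1), (1,1), (0,1), (0,0)]
arrival = 13

[0] x=2 y=1 t=10
[1] x=1 y=1 t=11 →W
[2] x=0 y=1 t=12 →W
[3] x=0 y=0 t=13 →S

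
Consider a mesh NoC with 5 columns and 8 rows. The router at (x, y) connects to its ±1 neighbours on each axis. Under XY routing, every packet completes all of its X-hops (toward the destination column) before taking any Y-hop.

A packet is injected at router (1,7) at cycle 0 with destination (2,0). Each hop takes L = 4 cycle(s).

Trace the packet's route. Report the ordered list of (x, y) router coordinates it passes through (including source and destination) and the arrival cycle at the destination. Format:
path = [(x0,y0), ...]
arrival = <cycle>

#0 — 1,7 | c0
#1 — 2,7 | c4 | E
#2 — 2,6 | c8 | S
#3 — 2,5 | c12 | S
#4 — 2,4 | c16 | S
#5 — 2,3 | c20 | S
#6 — 2,2 | c24 | S
#7 — 2,1 | c28 | S
#8 — 2,0 | c32 | S

path = [(1,7), (2,7), (2,6), (2,5), (2,4), (2,3), (2,2), (2,1), (2,0)]
arrival = 32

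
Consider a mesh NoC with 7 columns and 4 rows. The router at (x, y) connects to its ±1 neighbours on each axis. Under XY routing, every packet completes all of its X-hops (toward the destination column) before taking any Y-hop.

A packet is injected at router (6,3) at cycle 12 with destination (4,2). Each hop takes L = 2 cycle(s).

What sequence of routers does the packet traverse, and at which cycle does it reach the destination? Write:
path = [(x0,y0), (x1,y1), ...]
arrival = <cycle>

t=12: at (6,3)
t=14: at (5,3) after W
t=16: at (4,3) after W
t=18: at (4,2) after S

path = [(6,3), (5,3), (4,3), (4,2)]
arrival = 18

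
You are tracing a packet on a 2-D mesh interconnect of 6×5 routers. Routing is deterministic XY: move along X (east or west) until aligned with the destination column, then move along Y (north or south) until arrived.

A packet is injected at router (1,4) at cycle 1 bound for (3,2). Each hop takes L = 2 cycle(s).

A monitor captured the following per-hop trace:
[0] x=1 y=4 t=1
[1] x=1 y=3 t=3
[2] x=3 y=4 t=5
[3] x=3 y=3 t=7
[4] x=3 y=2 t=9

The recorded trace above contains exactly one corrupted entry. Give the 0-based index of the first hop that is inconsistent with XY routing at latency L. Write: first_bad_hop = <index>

first_bad_hop = 1

  1: Δx=+0 Δy=-1 Δt=2 [BAD: Y-move but x=1≠3]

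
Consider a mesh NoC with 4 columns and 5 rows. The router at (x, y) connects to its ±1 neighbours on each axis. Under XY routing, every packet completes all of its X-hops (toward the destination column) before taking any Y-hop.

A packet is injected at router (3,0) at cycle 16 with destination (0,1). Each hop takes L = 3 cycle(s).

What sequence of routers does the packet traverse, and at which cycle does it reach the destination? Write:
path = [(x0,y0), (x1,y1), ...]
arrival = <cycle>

src (3,0)  cyc=16
W→(2,0)  cyc=19
W→(1,0)  cyc=22
W→(0,0)  cyc=25
N→(0,1)  cyc=28

path = [(3,0), (2,0), (1,0), (0,0), (0,1)]
arrival = 28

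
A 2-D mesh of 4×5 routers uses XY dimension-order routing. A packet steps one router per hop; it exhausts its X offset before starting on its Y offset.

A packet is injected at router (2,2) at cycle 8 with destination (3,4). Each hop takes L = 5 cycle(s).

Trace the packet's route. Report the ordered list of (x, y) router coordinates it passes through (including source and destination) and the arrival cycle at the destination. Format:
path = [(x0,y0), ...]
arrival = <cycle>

path = [(2,2), (3,2), (3,3), (3,4)]
arrival = 23

t=8: at (2,2)
t=13: at (3,2) after E
t=18: at (3,3) after N
t=23: at (3,4) after N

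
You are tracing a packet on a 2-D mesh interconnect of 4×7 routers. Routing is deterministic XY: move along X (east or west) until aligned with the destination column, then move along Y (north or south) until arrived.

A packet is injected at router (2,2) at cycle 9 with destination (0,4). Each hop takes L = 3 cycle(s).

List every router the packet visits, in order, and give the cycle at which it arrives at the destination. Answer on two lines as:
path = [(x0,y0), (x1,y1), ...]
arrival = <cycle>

path = [(2,2), (1,2), (0,2), (0,3), (0,4)]
arrival = 21

hop 0: (2,2) @ cyc 9
hop 1: (1,2) @ cyc 12  [W]
hop 2: (0,2) @ cyc 15  [W]
hop 3: (0,3) @ cyc 18  [N]
hop 4: (0,4) @ cyc 21  [N]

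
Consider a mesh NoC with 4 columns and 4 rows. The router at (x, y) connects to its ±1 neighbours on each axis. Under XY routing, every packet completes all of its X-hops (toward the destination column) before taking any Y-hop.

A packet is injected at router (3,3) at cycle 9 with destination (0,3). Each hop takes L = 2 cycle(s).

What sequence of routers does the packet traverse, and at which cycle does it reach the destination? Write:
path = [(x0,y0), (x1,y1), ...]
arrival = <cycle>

src (3,3)  cyc=9
W→(2,3)  cyc=11
W→(1,3)  cyc=13
W→(0,3)  cyc=15

path = [(3,3), (2,3), (1,3), (0,3)]
arrival = 15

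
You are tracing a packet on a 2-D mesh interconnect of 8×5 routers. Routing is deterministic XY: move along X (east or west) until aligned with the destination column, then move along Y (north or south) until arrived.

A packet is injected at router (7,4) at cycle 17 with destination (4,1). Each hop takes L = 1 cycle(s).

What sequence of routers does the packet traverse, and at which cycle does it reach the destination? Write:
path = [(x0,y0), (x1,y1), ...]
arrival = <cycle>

path = [(7,4), (6,4), (5,4), (4,4), (4,3), (4,2), (4,1)]
arrival = 23

t=17: at (7,4)
t=18: at (6,4) after W
t=19: at (5,4) after W
t=20: at (4,4) after W
t=21: at (4,3) after S
t=22: at (4,2) after S
t=23: at (4,1) after S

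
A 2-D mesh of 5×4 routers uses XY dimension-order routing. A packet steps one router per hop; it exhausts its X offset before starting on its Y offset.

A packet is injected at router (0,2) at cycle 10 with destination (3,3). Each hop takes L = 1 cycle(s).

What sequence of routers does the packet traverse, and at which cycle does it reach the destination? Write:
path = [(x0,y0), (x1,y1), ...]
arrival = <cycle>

path = [(0,2), (1,2), (2,2), (3,2), (3,3)]
arrival = 14

src (0,2)  cyc=10
E→(1,2)  cyc=11
E→(2,2)  cyc=12
E→(3,2)  cyc=13
N→(3,3)  cyc=14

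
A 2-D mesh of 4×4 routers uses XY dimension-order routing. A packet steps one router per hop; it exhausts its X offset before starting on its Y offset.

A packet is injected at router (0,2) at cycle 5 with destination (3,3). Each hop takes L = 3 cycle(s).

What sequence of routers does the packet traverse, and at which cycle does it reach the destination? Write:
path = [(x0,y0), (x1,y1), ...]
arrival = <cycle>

path = [(0,2), (1,2), (2,2), (3,2), (3,3)]
arrival = 17

t=5: at (0,2)
t=8: at (1,2) after E
t=11: at (2,2) after E
t=14: at (3,2) after E
t=17: at (3,3) after N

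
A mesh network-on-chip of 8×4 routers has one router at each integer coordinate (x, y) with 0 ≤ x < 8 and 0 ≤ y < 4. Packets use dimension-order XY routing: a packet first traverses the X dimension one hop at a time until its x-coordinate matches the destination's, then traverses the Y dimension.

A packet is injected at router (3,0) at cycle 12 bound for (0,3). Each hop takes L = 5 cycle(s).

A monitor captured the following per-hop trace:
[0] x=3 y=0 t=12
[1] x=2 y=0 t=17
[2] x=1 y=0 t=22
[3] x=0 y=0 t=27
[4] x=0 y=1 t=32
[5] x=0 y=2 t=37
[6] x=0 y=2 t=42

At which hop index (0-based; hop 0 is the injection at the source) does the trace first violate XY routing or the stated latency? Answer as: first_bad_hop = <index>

[1] (-1,+0) / 5c ⇒ ok
[2] (-1,+0) / 5c ⇒ ok
[3] (-1,+0) / 5c ⇒ ok
[4] (+0,+1) / 5c ⇒ ok
[5] (+0,+1) / 5c ⇒ ok
[6] (+0,+0) / 5c ⇒ BAD: non-unit step

first_bad_hop = 6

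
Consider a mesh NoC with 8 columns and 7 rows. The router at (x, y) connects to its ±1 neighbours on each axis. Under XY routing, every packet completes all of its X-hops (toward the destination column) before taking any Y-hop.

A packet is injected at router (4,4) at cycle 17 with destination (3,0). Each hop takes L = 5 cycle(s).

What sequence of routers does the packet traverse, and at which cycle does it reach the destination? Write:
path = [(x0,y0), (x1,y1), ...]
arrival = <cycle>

src (4,4)  cyc=17
W→(3,4)  cyc=22
S→(3,3)  cyc=27
S→(3,2)  cyc=32
S→(3,1)  cyc=37
S→(3,0)  cyc=42

path = [(4,4), (3,4), (3,3), (3,2), (3,1), (3,0)]
arrival = 42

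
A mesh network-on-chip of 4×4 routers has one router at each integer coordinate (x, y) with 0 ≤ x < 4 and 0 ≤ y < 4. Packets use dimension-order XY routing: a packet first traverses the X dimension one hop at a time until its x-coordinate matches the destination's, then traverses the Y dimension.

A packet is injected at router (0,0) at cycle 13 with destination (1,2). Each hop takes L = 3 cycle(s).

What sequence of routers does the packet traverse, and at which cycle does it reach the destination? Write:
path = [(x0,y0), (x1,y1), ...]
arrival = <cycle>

path = [(0,0), (1,0), (1,1), (1,2)]
arrival = 22

src (0,0)  cyc=13
E→(1,0)  cyc=16
N→(1,1)  cyc=19
N→(1,2)  cyc=22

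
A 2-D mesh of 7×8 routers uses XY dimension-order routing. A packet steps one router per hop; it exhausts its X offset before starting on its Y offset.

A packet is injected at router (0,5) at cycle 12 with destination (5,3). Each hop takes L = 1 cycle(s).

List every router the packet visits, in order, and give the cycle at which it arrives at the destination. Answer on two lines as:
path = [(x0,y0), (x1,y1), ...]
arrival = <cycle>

path = [(0,5), (1,5), (2,5), (3,5), (4,5), (5,5), (5,4), (5,3)]
arrival = 19

  0. router=(0,5) cycle=12 (inject)
  1. router=(1,5) cycle=13 dir=E
  2. router=(2,5) cycle=14 dir=E
  3. router=(3,5) cycle=15 dir=E
  4. router=(4,5) cycle=16 dir=E
  5. router=(5,5) cycle=17 dir=E
  6. router=(5,4) cycle=18 dir=S
  7. router=(5,3) cycle=19 dir=S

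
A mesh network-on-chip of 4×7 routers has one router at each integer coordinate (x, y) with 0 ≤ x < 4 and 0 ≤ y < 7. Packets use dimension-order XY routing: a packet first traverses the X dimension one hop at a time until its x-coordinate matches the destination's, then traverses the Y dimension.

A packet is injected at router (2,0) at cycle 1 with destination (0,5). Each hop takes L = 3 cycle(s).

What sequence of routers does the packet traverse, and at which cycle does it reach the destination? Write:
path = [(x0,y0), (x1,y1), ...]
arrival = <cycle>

#0 — 2,0 | c1
#1 — 1,0 | c4 | W
#2 — 0,0 | c7 | W
#3 — 0,1 | c10 | N
#4 — 0,2 | c13 | N
#5 — 0,3 | c16 | N
#6 — 0,4 | c19 | N
#7 — 0,5 | c22 | N

path = [(2,0), (1,0), (0,0), (0,1), (0,2), (0,3), (0,4), (0,5)]
arrival = 22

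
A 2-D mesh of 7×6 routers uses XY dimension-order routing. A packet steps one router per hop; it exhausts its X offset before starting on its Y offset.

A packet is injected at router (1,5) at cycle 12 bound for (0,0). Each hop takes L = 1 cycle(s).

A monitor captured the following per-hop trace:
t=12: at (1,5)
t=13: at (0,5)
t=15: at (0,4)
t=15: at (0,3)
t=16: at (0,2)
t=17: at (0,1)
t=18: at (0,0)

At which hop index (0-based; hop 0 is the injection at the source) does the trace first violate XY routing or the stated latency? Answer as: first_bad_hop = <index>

  1: Δx=-1 Δy=+0 Δt=1 [ok]
  2: Δx=+0 Δy=-1 Δt=2 [BAD: Δcyc=2≠L]

first_bad_hop = 2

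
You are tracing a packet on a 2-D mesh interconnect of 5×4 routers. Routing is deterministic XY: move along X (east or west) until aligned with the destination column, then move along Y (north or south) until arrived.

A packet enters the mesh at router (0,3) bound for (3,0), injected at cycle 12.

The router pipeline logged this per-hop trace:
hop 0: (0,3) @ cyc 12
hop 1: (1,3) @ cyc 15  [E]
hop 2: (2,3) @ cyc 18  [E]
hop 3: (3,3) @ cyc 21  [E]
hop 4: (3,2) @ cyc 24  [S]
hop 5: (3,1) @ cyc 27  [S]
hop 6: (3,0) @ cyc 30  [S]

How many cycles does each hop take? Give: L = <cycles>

L = 3

cyc[1] − cyc[0] = 15 − 12 = 3.
That increment is L by definition: L = 3.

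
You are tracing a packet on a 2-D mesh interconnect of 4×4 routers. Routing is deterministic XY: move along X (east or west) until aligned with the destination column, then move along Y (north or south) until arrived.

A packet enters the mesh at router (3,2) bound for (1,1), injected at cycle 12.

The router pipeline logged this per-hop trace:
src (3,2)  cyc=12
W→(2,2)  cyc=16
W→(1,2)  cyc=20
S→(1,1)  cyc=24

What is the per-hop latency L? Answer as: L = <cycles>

cyc[1] − cyc[0] = 16 − 12 = 4.
That increment is L by definition: L = 4.

L = 4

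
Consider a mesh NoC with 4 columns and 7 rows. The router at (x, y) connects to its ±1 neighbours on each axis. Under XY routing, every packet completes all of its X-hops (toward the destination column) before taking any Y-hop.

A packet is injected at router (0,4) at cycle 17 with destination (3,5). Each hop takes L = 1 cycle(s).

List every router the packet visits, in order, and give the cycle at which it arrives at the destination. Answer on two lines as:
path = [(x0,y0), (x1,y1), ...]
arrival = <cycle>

path = [(0,4), (1,4), (2,4), (3,4), (3,5)]
arrival = 21

[0] x=0 y=4 t=17
[1] x=1 y=4 t=18 →E
[2] x=2 y=4 t=19 →E
[3] x=3 y=4 t=20 →E
[4] x=3 y=5 t=21 →N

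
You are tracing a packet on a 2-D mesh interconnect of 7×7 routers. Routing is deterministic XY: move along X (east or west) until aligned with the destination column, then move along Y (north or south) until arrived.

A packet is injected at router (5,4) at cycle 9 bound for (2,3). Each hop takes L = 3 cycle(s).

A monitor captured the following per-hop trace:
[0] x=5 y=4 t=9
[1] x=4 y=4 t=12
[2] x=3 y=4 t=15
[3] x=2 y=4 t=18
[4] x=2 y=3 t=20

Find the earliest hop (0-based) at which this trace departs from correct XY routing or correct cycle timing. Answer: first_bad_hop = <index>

check 1→ d=(-1,0) cyc+3: ok
check 2→ d=(-1,0) cyc+3: ok
check 3→ d=(-1,0) cyc+3: ok
check 4→ d=(0,-1) cyc+2: BAD: Δcyc=2≠L

first_bad_hop = 4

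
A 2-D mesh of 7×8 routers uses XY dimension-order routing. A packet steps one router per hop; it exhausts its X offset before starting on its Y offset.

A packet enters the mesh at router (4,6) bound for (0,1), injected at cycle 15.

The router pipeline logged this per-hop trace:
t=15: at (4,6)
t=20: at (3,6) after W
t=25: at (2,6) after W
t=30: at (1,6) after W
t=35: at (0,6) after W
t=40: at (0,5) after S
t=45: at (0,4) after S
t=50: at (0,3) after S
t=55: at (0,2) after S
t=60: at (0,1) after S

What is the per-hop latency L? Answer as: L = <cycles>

cyc[1] − cyc[0] = 20 − 15 = 5.
One hop costs L cycles, so L = 5.

L = 5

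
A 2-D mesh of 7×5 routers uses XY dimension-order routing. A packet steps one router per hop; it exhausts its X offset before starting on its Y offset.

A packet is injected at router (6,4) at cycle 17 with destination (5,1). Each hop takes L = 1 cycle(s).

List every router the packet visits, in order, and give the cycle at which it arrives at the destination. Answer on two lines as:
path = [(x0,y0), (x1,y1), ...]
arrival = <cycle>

t=17: at (6,4)
t=18: at (5,4) after W
t=19: at (5,3) after S
t=20: at (5,2) after S
t=21: at (5,1) after S

path = [(6,4), (5,4), (5,3), (5,2), (5,1)]
arrival = 21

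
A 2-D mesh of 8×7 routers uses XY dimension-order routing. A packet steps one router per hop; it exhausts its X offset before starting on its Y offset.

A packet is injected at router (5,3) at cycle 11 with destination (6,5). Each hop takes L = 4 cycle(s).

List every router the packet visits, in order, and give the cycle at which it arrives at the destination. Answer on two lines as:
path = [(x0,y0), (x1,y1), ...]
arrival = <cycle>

hop 0: (5,3) @ cyc 11
hop 1: (6,3) @ cyc 15  [E]
hop 2: (6,4) @ cyc 19  [N]
hop 3: (6,5) @ cyc 23  [N]

path = [(5,3), (6,3), (6,4), (6,5)]
arrival = 23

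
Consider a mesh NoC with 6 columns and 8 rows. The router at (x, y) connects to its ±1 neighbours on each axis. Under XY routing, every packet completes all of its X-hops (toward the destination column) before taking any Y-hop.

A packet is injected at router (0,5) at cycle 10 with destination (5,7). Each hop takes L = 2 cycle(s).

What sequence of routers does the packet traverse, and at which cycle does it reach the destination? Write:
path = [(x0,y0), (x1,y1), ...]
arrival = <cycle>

path = [(0,5), (1,5), (2,5), (3,5), (4,5), (5,5), (5,6), (5,7)]
arrival = 24

#0 — 0,5 | c10
#1 — 1,5 | c12 | E
#2 — 2,5 | c14 | E
#3 — 3,5 | c16 | E
#4 — 4,5 | c18 | E
#5 — 5,5 | c20 | E
#6 — 5,6 | c22 | N
#7 — 5,7 | c24 | N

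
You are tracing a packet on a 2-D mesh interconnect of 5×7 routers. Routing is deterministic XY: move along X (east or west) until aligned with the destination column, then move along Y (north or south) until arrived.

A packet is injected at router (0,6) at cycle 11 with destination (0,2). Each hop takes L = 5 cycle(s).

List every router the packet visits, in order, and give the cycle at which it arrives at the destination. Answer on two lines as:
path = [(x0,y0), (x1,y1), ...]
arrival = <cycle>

path = [(0,6), (0,5), (0,4), (0,3), (0,2)]
arrival = 31

#0 — 0,6 | c11
#1 — 0,5 | c16 | S
#2 — 0,4 | c21 | S
#3 — 0,3 | c26 | S
#4 — 0,2 | c31 | S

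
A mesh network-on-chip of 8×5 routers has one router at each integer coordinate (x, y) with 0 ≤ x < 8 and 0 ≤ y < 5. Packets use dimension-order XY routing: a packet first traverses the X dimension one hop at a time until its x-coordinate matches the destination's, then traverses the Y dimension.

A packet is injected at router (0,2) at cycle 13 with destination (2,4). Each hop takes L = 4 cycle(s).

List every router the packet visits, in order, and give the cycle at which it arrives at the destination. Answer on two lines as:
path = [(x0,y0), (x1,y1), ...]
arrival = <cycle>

  0. router=(0,2) cycle=13 (inject)
  1. router=(1,2) cycle=17 dir=E
  2. router=(2,2) cycle=21 dir=E
  3. router=(2,3) cycle=25 dir=N
  4. router=(2,4) cycle=29 dir=N

path = [(0,2), (1,2), (2,2), (2,3), (2,4)]
arrival = 29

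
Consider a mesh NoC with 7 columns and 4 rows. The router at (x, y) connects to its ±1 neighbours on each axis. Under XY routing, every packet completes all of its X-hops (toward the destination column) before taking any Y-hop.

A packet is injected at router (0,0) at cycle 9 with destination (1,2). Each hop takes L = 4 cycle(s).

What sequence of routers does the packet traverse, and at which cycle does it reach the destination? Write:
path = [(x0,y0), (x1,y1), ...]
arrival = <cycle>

path = [(0,0), (1,0), (1,1), (1,2)]
arrival = 21

  0. router=(0,0) cycle=9 (inject)
  1. router=(1,0) cycle=13 dir=E
  2. router=(1,1) cycle=17 dir=N
  3. router=(1,2) cycle=21 dir=N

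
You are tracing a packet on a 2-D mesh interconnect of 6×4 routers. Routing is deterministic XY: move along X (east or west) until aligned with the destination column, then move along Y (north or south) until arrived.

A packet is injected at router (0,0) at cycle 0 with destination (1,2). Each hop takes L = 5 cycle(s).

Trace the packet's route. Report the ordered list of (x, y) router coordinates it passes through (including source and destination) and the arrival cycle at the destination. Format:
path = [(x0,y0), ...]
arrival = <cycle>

path = [(0,0), (1,0), (1,1), (1,2)]
arrival = 15

t=0: at (0,0)
t=5: at (1,0) after E
t=10: at (1,1) after N
t=15: at (1,2) after N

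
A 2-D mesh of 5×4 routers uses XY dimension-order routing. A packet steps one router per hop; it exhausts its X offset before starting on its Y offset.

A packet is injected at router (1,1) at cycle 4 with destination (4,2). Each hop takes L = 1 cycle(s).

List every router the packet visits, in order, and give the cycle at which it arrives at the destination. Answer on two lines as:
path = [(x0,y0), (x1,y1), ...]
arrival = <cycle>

path = [(1,1), (2,1), (3,1), (4,1), (4,2)]
arrival = 8

  0. router=(1,1) cycle=4 (inject)
  1. router=(2,1) cycle=5 dir=E
  2. router=(3,1) cycle=6 dir=E
  3. router=(4,1) cycle=7 dir=E
  4. router=(4,2) cycle=8 dir=N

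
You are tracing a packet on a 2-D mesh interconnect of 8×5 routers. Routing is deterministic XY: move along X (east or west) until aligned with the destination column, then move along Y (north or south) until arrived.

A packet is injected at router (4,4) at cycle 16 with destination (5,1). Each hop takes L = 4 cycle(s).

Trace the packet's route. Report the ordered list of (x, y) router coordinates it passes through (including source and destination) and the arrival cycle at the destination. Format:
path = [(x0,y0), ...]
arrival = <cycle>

  0. router=(4,4) cycle=16 (inject)
  1. router=(5,4) cycle=20 dir=E
  2. router=(5,3) cycle=24 dir=S
  3. router=(5,2) cycle=28 dir=S
  4. router=(5,1) cycle=32 dir=S

path = [(4,4), (5,4), (5,3), (5,2), (5,1)]
arrival = 32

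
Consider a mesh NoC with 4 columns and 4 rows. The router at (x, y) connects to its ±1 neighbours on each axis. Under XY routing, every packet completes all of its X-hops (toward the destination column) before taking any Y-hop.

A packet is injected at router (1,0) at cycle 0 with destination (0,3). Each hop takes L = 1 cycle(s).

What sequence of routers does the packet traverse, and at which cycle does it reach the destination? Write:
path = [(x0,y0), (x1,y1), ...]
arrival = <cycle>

#0 — 1,0 | c0
#1 — 0,0 | c1 | W
#2 — 0,1 | c2 | N
#3 — 0,2 | c3 | N
#4 — 0,3 | c4 | N

path = [(1,0), (0,0), (0,1), (0,2), (0,3)]
arrival = 4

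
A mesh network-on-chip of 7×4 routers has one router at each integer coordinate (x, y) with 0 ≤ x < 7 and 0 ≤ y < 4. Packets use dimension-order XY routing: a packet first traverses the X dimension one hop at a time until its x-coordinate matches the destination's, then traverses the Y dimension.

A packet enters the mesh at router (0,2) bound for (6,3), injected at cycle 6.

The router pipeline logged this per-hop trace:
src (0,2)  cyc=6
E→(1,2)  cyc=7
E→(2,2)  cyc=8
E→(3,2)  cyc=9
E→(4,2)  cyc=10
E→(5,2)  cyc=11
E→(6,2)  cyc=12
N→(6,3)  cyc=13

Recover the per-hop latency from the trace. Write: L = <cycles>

L = 1

From hop 0 (6) to hop 1 (7): +1 cycles.
That increment is L by definition: L = 1.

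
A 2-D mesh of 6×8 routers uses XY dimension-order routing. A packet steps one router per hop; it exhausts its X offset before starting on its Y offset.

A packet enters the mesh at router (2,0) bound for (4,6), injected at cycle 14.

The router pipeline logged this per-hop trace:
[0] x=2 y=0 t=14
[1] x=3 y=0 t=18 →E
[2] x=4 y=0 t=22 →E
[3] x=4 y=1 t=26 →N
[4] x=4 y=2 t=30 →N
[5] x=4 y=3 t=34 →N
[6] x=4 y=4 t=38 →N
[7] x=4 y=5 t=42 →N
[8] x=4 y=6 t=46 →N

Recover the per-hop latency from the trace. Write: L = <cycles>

From hop 0 (14) to hop 1 (18): +4 cycles.
Per-hop latency L = Δcyc = 4.

L = 4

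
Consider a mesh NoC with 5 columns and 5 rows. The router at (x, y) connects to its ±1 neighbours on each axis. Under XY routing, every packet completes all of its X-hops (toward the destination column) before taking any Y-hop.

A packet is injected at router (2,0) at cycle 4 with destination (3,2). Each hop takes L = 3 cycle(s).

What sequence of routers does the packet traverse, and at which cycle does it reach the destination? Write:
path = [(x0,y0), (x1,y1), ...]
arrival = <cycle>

#0 — 2,0 | c4
#1 — 3,0 | c7 | E
#2 — 3,1 | c10 | N
#3 — 3,2 | c13 | N

path = [(2,0), (3,0), (3,1), (3,2)]
arrival = 13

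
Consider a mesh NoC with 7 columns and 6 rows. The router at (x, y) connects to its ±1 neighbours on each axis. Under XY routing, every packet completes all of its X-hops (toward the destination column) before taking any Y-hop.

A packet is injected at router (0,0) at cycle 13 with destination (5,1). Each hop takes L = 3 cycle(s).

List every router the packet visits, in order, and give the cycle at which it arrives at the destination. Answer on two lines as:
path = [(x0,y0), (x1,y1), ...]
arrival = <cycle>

path = [(0,0), (1,0), (2,0), (3,0), (4,0), (5,0), (5,1)]
arrival = 31

#0 — 0,0 | c13
#1 — 1,0 | c16 | E
#2 — 2,0 | c19 | E
#3 — 3,0 | c22 | E
#4 — 4,0 | c25 | E
#5 — 5,0 | c28 | E
#6 — 5,1 | c31 | N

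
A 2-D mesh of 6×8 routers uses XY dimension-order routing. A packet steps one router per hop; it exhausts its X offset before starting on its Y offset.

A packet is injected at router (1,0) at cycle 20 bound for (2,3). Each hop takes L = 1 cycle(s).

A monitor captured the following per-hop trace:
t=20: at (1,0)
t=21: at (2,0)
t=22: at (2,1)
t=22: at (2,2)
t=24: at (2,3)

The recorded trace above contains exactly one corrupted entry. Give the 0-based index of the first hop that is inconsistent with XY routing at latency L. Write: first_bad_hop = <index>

first_bad_hop = 3

  1: Δx=+1 Δy=+0 Δt=1 [ok]
  2: Δx=+0 Δy=+1 Δt=1 [ok]
  3: Δx=+0 Δy=+1 Δt=0 [BAD: Δcyc=0≠L]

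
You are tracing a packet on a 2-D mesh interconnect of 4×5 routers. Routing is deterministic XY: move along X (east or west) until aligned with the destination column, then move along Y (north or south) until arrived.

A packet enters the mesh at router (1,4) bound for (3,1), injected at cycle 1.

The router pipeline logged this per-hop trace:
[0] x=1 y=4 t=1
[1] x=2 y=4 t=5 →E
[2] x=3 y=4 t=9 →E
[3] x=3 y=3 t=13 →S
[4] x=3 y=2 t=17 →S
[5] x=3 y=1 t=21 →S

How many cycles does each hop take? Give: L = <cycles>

L = 4

Between hops 0 and 1 the cycle counter advances 5 − 1 = 4.
One hop costs L cycles, so L = 4.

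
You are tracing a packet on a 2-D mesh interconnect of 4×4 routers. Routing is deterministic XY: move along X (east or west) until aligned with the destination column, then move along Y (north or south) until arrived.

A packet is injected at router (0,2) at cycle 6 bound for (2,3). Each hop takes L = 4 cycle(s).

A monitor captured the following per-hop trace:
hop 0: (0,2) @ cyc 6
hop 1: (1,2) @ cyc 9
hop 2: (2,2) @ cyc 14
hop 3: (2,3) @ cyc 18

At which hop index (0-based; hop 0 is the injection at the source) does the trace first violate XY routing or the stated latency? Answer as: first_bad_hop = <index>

first_bad_hop = 1

hop 1: step (+1,+0), +3 cyc — BAD: Δcyc=3≠L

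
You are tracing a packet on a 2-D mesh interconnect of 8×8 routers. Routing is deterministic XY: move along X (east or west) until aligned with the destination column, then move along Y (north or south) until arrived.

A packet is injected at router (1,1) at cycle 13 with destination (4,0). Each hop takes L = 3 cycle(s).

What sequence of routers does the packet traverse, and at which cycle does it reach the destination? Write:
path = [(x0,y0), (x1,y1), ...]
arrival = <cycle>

[0] x=1 y=1 t=13
[1] x=2 y=1 t=16 →E
[2] x=3 y=1 t=19 →E
[3] x=4 y=1 t=22 →E
[4] x=4 y=0 t=25 →S

path = [(1,1), (2,1), (3,1), (4,1), (4,0)]
arrival = 25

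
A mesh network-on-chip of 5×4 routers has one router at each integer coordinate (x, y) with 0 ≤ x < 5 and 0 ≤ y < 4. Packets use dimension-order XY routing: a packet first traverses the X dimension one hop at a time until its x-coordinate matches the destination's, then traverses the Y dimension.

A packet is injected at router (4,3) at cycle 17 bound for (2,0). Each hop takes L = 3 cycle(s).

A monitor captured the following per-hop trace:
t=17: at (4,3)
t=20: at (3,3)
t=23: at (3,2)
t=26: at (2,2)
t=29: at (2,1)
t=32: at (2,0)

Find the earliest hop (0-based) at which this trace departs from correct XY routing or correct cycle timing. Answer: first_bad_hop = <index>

hop 1: step (-1,+0), +3 cyc — ok
hop 2: step (+0,-1), +3 cyc — BAD: Y-move but x=3≠2

first_bad_hop = 2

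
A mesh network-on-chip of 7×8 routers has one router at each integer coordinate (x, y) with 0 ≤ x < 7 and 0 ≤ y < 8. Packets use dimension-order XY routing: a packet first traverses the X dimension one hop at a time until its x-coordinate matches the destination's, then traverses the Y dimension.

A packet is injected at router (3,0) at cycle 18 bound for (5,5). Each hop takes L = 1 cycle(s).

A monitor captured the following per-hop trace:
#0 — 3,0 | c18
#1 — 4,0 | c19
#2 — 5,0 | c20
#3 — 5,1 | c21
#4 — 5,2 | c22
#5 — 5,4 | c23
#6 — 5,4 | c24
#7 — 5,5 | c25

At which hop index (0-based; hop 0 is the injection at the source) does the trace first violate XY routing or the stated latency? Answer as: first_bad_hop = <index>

first_bad_hop = 5

hop 1: step (+1,+0), +1 cyc — ok
hop 2: step (+1,+0), +1 cyc — ok
hop 3: step (+0,+1), +1 cyc — ok
hop 4: step (+0,+1), +1 cyc — ok
hop 5: step (+0,+2), +1 cyc — BAD: non-unit step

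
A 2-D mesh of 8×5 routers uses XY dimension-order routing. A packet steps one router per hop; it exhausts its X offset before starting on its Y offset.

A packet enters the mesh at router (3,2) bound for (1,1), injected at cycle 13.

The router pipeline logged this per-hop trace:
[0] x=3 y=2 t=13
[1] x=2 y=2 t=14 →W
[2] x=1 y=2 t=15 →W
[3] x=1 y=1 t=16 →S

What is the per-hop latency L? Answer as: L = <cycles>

Between hops 0 and 1 the cycle counter advances 14 − 13 = 1.
That increment is L by definition: L = 1.

L = 1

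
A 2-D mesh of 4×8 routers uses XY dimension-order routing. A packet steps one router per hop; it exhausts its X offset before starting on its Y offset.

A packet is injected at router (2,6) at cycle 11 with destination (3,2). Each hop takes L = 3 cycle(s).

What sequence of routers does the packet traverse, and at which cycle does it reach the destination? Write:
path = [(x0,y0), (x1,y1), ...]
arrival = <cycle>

#0 — 2,6 | c11
#1 — 3,6 | c14 | E
#2 — 3,5 | c17 | S
#3 — 3,4 | c20 | S
#4 — 3,3 | c23 | S
#5 — 3,2 | c26 | S

path = [(2,6), (3,6), (3,5), (3,4), (3,3), (3,2)]
arrival = 26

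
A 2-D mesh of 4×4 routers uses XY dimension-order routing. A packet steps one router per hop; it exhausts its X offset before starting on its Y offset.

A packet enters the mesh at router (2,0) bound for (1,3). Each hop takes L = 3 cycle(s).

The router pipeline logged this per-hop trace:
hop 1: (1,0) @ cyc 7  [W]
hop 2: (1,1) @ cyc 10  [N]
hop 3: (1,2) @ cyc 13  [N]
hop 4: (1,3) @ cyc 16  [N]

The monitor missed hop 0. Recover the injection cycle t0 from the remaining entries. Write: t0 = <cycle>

t0 = 4

At hop 1 the cycle is 7; in general cyc_k = t0 + kL.
Therefore t0 = 7 − L = 4.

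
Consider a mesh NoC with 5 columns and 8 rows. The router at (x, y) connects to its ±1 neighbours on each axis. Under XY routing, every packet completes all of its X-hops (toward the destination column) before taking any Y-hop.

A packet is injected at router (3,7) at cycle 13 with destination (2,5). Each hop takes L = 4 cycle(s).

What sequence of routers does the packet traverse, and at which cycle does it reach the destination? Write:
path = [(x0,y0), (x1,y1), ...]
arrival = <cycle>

[0] x=3 y=7 t=13
[1] x=2 y=7 t=17 →W
[2] x=2 y=6 t=21 →S
[3] x=2 y=5 t=25 →S

path = [(3,7), (2,7), (2,6), (2,5)]
arrival = 25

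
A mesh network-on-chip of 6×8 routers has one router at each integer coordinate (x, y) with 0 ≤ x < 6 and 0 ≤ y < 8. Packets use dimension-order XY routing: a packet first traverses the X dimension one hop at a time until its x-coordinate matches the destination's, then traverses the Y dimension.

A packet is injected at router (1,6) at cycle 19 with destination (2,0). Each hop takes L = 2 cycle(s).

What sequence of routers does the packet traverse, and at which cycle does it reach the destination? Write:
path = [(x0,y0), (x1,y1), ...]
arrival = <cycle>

path = [(1,6), (2,6), (2,5), (2,4), (2,3), (2,2), (2,1), (2,0)]
arrival = 33

  0. router=(1,6) cycle=19 (inject)
  1. router=(2,6) cycle=21 dir=E
  2. router=(2,5) cycle=23 dir=S
  3. router=(2,4) cycle=25 dir=S
  4. router=(2,3) cycle=27 dir=S
  5. router=(2,2) cycle=29 dir=S
  6. router=(2,1) cycle=31 dir=S
  7. router=(2,0) cycle=33 dir=S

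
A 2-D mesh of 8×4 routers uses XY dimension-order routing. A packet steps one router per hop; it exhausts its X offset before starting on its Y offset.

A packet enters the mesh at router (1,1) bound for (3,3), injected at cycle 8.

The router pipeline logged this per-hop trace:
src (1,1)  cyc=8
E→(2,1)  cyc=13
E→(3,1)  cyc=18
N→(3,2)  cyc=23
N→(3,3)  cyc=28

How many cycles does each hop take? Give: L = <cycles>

Δcyc across hop 0→1: 13 − 8 = 5.
That increment is L by definition: L = 5.

L = 5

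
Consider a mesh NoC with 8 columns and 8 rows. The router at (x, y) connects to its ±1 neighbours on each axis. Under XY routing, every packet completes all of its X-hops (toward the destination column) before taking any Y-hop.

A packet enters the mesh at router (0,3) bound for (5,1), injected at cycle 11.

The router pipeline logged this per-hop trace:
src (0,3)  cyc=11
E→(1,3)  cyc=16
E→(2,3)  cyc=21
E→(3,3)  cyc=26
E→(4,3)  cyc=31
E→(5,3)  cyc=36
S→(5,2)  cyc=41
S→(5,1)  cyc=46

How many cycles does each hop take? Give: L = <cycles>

From hop 0 (11) to hop 1 (16): +5 cycles.
One hop costs L cycles, so L = 5.

L = 5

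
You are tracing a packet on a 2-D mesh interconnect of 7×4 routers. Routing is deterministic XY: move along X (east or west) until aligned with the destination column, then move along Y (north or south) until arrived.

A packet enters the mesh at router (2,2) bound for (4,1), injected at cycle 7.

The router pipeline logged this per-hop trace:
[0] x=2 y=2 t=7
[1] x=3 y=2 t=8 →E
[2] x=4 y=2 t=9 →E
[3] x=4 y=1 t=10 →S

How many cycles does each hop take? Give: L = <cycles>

Δcyc across hop 0→1: 8 − 7 = 1.
One hop costs L cycles, so L = 1.

L = 1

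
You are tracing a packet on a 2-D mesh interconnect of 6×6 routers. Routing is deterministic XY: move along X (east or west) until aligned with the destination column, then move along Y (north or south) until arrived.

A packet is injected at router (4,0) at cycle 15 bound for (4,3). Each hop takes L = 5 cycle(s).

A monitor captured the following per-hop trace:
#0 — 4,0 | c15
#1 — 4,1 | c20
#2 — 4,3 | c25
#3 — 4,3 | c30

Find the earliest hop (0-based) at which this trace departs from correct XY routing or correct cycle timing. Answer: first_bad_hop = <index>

[1] (+0,+1) / 5c ⇒ ok
[2] (+0,+2) / 5c ⇒ BAD: non-unit step

first_bad_hop = 2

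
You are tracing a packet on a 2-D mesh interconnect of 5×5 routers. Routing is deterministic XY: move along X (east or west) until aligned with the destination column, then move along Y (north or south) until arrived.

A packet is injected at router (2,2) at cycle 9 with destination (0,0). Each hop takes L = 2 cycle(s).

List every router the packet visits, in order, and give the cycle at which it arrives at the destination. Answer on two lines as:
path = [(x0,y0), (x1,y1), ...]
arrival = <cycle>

path = [(2,2), (1,2), (0,2), (0,1), (0,0)]
arrival = 17

[0] x=2 y=2 t=9
[1] x=1 y=2 t=11 →W
[2] x=0 y=2 t=13 →W
[3] x=0 y=1 t=15 →S
[4] x=0 y=0 t=17 →S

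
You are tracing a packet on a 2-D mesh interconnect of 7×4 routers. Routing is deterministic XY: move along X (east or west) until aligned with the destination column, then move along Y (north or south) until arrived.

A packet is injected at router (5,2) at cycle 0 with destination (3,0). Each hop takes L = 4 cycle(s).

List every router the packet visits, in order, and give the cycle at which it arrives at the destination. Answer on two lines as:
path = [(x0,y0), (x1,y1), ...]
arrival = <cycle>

#0 — 5,2 | c0
#1 — 4,2 | c4 | W
#2 — 3,2 | c8 | W
#3 — 3,1 | c12 | S
#4 — 3,0 | c16 | S

path = [(5,2), (4,2), (3,2), (3,1), (3,0)]
arrival = 16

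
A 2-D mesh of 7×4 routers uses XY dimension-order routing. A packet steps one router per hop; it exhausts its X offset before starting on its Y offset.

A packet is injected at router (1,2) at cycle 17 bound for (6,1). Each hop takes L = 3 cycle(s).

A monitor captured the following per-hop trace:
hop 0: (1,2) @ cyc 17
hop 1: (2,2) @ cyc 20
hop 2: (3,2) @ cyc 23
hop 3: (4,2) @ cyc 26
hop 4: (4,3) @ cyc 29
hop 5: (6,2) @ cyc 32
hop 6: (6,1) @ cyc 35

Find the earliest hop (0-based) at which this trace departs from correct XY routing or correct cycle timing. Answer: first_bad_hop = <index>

[1] (+1,+0) / 3c ⇒ ok
[2] (+1,+0) / 3c ⇒ ok
[3] (+1,+0) / 3c ⇒ ok
[4] (+0,+1) / 3c ⇒ BAD: Y-move but x=4≠6

first_bad_hop = 4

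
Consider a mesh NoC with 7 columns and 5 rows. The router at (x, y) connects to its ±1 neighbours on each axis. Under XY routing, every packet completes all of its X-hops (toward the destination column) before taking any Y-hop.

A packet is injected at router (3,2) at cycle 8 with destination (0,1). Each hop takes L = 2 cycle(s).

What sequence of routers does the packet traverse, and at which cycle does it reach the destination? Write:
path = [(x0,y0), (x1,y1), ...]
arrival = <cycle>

src (3,2)  cyc=8
W→(2,2)  cyc=10
W→(1,2)  cyc=12
W→(0,2)  cyc=14
S→(0,1)  cyc=16

path = [(3,2), (2,2), (1,2), (0,2), (0,1)]
arrival = 16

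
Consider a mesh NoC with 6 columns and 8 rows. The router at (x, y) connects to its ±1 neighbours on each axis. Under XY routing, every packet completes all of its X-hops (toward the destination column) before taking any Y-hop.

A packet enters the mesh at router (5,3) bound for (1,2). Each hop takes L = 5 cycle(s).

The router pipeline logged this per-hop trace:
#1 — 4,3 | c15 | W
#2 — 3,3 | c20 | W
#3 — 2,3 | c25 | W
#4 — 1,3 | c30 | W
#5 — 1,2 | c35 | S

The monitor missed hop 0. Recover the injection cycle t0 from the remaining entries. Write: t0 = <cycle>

t0 = 10

Hop 1 reached at cycle 15; hop k is at t0 + k·L.
So t0 = 15 − 1·5 = 10.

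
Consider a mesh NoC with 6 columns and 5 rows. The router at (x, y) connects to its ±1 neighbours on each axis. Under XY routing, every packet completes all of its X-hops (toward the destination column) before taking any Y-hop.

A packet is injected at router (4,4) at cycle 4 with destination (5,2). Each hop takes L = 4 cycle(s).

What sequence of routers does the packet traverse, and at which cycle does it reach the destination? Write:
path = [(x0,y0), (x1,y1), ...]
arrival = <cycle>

  0. router=(4,4) cycle=4 (inject)
  1. router=(5,4) cycle=8 dir=E
  2. router=(5,3) cycle=12 dir=S
  3. router=(5,2) cycle=16 dir=S

path = [(4,4), (5,4), (5,3), (5,2)]
arrival = 16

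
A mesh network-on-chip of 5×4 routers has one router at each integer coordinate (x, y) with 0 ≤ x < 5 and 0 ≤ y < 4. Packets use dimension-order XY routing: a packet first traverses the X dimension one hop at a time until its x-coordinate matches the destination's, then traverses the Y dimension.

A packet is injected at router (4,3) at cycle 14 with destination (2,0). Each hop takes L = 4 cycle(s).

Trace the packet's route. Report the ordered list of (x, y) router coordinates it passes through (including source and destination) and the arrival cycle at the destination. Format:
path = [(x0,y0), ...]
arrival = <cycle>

hop 0: (4,3) @ cyc 14
hop 1: (3,3) @ cyc 18  [W]
hop 2: (2,3) @ cyc 22  [W]
hop 3: (2,2) @ cyc 26  [S]
hop 4: (2,1) @ cyc 30  [S]
hop 5: (2,0) @ cyc 34  [S]

path = [(4,3), (3,3), (2,3), (2,2), (2,1), (2,0)]
arrival = 34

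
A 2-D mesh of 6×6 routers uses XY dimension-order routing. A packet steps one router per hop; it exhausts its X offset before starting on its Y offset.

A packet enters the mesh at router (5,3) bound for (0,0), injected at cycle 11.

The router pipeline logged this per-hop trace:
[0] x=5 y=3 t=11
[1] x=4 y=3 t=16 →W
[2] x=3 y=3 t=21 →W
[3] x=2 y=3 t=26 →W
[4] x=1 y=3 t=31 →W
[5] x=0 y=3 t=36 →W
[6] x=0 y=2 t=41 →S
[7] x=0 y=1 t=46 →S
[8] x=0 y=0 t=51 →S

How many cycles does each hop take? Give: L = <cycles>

From hop 0 (11) to hop 1 (16): +5 cycles.
One hop costs L cycles, so L = 5.

L = 5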